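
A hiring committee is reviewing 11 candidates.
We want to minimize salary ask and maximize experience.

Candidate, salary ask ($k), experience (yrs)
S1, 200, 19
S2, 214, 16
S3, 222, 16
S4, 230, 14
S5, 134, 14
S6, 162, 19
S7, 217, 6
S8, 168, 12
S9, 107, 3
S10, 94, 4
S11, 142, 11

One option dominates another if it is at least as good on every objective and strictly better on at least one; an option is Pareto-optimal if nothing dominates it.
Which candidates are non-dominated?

S1: dominated by S6 (salary ask 162≤200, experience 19≥19).
S2: dominated by S1 (salary ask 200≤214, experience 19≥16).
S3: dominated by S1 (salary ask 200≤222, experience 19≥16).
S4: dominated by S1 (salary ask 200≤230, experience 19≥14).
S5: not dominated.
S6: not dominated.
S7: dominated by S1 (salary ask 200≤217, experience 19≥6).
S8: dominated by S5 (salary ask 134≤168, experience 14≥12).
S9: dominated by S10 (salary ask 94≤107, experience 4≥3).
S10: not dominated (best salary ask).
S11: dominated by S5 (salary ask 134≤142, experience 14≥11).

S5, S6, S10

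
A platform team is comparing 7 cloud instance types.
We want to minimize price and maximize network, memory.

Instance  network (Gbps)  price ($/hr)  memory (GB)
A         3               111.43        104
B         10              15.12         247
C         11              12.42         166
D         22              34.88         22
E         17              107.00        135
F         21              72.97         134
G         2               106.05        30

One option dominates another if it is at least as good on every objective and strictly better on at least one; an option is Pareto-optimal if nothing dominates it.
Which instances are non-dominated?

B, C, D, E, F

A: dominated by B (network 10≥3, price 15.12≤111.43, memory 247≥104).
B: not dominated (best memory).
C: not dominated (best price).
D: not dominated (best network).
E: not dominated.
F: not dominated.
G: dominated by B (network 10≥2, price 15.12≤106.05, memory 247≥30).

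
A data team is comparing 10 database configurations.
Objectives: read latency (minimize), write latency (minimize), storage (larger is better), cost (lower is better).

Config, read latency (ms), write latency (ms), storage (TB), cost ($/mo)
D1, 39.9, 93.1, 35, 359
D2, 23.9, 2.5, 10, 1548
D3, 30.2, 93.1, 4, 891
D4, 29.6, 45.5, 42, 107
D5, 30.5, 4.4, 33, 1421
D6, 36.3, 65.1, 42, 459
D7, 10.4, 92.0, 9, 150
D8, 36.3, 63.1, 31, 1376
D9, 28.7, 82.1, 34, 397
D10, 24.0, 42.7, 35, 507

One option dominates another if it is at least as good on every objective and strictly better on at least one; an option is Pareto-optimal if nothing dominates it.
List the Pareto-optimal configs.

D1: dominated by D4 (read latency 29.6≤39.9, write latency 45.5≤93.1, storage 42≥35, cost 107≤359).
D2: not dominated (best write latency).
D3: dominated by D4 (read latency 29.6≤30.2, write latency 45.5≤93.1, storage 42≥4, cost 107≤891).
D4: not dominated (best cost).
D5: not dominated.
D6: dominated by D4 (read latency 29.6≤36.3, write latency 45.5≤65.1, storage 42≥42, cost 107≤459).
D7: not dominated (best read latency).
D8: dominated by D4 (read latency 29.6≤36.3, write latency 45.5≤63.1, storage 42≥31, cost 107≤1376).
D9: not dominated.
D10: not dominated.

D2, D4, D5, D7, D9, D10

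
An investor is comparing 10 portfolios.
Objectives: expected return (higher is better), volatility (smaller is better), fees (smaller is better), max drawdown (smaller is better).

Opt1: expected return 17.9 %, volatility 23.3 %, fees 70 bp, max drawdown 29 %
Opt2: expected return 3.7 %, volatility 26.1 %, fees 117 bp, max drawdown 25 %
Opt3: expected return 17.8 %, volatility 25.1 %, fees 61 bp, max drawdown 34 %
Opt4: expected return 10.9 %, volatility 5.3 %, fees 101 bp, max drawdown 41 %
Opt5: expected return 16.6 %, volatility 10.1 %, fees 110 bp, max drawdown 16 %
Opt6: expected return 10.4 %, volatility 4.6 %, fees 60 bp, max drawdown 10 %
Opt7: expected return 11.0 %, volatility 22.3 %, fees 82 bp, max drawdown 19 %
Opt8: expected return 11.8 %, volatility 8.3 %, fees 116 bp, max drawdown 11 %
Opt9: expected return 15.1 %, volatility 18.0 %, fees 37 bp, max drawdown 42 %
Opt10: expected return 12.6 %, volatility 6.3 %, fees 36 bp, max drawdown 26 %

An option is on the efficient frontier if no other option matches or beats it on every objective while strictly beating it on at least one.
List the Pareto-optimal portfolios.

Opt1: not dominated (best expected return).
Opt2: dominated by Opt5 (expected return 16.6≥3.7, volatility 10.1≤26.1, fees 110≤117, max drawdown 16≤25).
Opt3: not dominated.
Opt4: not dominated.
Opt5: not dominated.
Opt6: not dominated (best volatility).
Opt7: not dominated.
Opt8: not dominated.
Opt9: not dominated.
Opt10: not dominated (best fees).

Opt1, Opt3, Opt4, Opt5, Opt6, Opt7, Opt8, Opt9, Opt10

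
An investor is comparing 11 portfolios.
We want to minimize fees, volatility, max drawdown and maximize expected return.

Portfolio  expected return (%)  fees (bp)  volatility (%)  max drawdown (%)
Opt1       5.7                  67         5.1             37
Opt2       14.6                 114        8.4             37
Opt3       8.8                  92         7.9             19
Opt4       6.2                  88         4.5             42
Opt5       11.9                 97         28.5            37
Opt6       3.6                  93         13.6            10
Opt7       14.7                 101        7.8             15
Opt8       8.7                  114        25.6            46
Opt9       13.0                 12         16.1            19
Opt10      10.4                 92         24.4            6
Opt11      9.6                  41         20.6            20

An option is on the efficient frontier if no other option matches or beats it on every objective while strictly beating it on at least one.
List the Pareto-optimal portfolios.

Opt1: not dominated.
Opt2: dominated by Opt7 (expected return 14.7≥14.6, fees 101≤114, volatility 7.8≤8.4, max drawdown 15≤37).
Opt3: not dominated.
Opt4: not dominated (best volatility).
Opt5: dominated by Opt9 (expected return 13.0≥11.9, fees 12≤97, volatility 16.1≤28.5, max drawdown 19≤37).
Opt6: not dominated.
Opt7: not dominated (best expected return).
Opt8: dominated by Opt2 (expected return 14.6≥8.7, fees 114≤114, volatility 8.4≤25.6, max drawdown 37≤46).
Opt9: not dominated (best fees).
Opt10: not dominated (best max drawdown).
Opt11: dominated by Opt9 (expected return 13.0≥9.6, fees 12≤41, volatility 16.1≤20.6, max drawdown 19≤20).

Opt1, Opt3, Opt4, Opt6, Opt7, Opt9, Opt10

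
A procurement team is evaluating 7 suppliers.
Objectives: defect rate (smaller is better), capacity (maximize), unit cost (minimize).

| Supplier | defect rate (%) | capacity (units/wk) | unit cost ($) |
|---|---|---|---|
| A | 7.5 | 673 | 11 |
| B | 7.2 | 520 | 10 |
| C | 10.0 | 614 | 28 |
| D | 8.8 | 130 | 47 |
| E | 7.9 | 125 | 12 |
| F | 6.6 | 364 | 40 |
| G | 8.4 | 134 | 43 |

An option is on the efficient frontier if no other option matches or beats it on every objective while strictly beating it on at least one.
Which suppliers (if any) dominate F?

A: worse on defect rate (7.5 vs 6.6).
B: worse on defect rate (7.2 vs 6.6).
C: worse on defect rate (10.0 vs 6.6).
D: worse on defect rate (8.8 vs 6.6).
E: worse on defect rate (7.9 vs 6.6).
G: worse on defect rate (8.4 vs 6.6).
No option dominates F.

none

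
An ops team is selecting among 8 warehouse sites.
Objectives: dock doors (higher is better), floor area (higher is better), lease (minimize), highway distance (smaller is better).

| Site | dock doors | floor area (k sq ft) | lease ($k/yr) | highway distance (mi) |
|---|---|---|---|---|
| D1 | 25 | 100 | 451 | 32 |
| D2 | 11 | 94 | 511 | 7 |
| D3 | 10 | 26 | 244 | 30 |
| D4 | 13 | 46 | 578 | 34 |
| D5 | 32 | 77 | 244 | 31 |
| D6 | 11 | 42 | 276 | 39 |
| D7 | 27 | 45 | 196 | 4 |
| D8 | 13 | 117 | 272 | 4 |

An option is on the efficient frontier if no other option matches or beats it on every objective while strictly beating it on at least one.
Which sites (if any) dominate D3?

D7: dock doors 27≥10, floor area 45≥26, lease 196≤244, highway distance 4≤30 — dominates D3.
Others (D1, D2, D4, D5, D6, D8) are each worse than D3 on at least one objective.

D7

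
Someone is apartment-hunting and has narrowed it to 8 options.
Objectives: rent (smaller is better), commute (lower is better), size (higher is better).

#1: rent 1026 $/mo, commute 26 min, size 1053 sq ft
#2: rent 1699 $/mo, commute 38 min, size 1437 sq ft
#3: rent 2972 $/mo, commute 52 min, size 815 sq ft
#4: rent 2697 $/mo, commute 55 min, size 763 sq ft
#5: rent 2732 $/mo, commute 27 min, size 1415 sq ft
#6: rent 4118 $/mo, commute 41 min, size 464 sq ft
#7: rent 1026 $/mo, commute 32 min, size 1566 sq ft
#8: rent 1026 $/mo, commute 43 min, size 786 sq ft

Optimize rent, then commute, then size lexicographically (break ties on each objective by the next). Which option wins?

First minimize rent: best is 1026, kept {#1, #7, #8}.
Then minimize commute: best is 26, kept {#1}.

#1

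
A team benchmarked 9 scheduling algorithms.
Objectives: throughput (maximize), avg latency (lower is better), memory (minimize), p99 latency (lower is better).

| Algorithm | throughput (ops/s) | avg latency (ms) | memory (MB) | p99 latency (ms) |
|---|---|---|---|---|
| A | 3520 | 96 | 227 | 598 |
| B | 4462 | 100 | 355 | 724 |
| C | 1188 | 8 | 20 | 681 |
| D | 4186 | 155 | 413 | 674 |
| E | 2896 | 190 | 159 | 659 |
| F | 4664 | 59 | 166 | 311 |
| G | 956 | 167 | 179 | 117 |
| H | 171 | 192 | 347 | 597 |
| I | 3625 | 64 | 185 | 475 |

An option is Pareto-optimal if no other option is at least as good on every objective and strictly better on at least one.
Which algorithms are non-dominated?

C, E, F, G

A: dominated by F (throughput 4664≥3520, avg latency 59≤96, memory 166≤227, p99 latency 311≤598).
B: dominated by F (throughput 4664≥4462, avg latency 59≤100, memory 166≤355, p99 latency 311≤724).
C: not dominated (best avg latency).
D: dominated by F (throughput 4664≥4186, avg latency 59≤155, memory 166≤413, p99 latency 311≤674).
E: not dominated.
F: not dominated (best throughput).
G: not dominated (best p99 latency).
H: dominated by F (throughput 4664≥171, avg latency 59≤192, memory 166≤347, p99 latency 311≤597).
I: dominated by F (throughput 4664≥3625, avg latency 59≤64, memory 166≤185, p99 latency 311≤475).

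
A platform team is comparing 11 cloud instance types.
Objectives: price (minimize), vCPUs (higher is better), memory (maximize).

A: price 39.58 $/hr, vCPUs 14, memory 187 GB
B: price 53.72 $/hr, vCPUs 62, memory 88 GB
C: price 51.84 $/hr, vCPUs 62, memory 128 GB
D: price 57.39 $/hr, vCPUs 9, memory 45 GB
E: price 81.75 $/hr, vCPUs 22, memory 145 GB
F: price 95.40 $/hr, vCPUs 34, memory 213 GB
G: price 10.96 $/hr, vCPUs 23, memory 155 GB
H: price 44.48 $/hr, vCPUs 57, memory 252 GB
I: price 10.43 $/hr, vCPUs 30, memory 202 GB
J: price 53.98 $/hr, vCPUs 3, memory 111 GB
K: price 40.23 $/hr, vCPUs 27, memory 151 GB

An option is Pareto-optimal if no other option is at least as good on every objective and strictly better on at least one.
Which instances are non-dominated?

C, H, I

A: dominated by I (price 10.43≤39.58, vCPUs 30≥14, memory 202≥187).
B: dominated by C (price 51.84≤53.72, vCPUs 62≥62, memory 128≥88).
C: not dominated.
D: dominated by A (price 39.58≤57.39, vCPUs 14≥9, memory 187≥45).
E: dominated by G (price 10.96≤81.75, vCPUs 23≥22, memory 155≥145).
F: dominated by H (price 44.48≤95.40, vCPUs 57≥34, memory 252≥213).
G: dominated by I (price 10.43≤10.96, vCPUs 30≥23, memory 202≥155).
H: not dominated (best memory).
I: not dominated (best price).
J: dominated by A (price 39.58≤53.98, vCPUs 14≥3, memory 187≥111).
K: dominated by I (price 10.43≤40.23, vCPUs 30≥27, memory 202≥151).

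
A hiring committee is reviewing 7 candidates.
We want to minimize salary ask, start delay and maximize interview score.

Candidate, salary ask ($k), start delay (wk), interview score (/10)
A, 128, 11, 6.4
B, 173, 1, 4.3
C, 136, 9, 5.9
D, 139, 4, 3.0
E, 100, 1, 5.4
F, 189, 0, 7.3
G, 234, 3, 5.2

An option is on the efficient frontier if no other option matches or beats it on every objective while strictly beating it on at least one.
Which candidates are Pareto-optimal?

A, C, E, F

A: not dominated.
B: dominated by E (salary ask 100≤173, start delay 1≤1, interview score 5.4≥4.3).
C: not dominated.
D: dominated by E (salary ask 100≤139, start delay 1≤4, interview score 5.4≥3.0).
E: not dominated (best salary ask).
F: not dominated (best start delay).
G: dominated by E (salary ask 100≤234, start delay 1≤3, interview score 5.4≥5.2).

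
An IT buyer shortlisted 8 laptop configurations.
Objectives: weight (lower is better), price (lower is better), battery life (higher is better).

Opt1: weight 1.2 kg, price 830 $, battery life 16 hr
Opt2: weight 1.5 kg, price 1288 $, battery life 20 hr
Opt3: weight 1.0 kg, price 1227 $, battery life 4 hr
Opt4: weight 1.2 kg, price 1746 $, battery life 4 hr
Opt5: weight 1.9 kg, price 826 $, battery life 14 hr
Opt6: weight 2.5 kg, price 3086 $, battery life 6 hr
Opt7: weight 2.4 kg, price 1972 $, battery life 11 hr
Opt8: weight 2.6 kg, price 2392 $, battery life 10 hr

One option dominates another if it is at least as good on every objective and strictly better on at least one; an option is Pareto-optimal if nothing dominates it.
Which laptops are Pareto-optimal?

Opt1, Opt2, Opt3, Opt5

Opt1: not dominated.
Opt2: not dominated (best battery life).
Opt3: not dominated (best weight).
Opt4: dominated by Opt1 (weight 1.2≤1.2, price 830≤1746, battery life 16≥4).
Opt5: not dominated (best price).
Opt6: dominated by Opt1 (weight 1.2≤2.5, price 830≤3086, battery life 16≥6).
Opt7: dominated by Opt1 (weight 1.2≤2.4, price 830≤1972, battery life 16≥11).
Opt8: dominated by Opt1 (weight 1.2≤2.6, price 830≤2392, battery life 16≥10).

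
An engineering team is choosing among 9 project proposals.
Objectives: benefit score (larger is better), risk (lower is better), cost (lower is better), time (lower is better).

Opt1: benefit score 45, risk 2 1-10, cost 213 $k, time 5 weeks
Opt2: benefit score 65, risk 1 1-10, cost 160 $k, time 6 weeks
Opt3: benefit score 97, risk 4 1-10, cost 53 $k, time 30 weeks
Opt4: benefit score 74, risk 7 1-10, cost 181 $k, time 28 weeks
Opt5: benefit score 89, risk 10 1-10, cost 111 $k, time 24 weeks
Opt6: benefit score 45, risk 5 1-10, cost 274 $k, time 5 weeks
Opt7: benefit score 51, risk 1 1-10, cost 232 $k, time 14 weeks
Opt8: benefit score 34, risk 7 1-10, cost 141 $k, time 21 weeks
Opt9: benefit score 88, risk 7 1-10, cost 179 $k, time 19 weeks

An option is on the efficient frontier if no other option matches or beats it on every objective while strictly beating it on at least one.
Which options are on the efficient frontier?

Opt1, Opt2, Opt3, Opt5, Opt8, Opt9

Opt1: not dominated.
Opt2: not dominated.
Opt3: not dominated (best benefit score).
Opt4: dominated by Opt9 (benefit score 88≥74, risk 7≤7, cost 179≤181, time 19≤28).
Opt5: not dominated.
Opt6: dominated by Opt1 (benefit score 45≥45, risk 2≤5, cost 213≤274, time 5≤5).
Opt7: dominated by Opt2 (benefit score 65≥51, risk 1≤1, cost 160≤232, time 6≤14).
Opt8: not dominated.
Opt9: not dominated.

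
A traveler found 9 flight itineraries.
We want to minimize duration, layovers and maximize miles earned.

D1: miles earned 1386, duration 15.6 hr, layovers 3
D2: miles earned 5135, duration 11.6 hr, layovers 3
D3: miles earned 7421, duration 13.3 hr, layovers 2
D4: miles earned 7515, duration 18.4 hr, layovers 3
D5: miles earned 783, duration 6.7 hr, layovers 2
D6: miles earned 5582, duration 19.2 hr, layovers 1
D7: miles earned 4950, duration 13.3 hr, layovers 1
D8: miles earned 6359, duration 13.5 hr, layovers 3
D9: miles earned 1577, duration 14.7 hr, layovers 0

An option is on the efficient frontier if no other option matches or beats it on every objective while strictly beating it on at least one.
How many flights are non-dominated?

7

D1: dominated by D2 (miles earned 5135≥1386, duration 11.6≤15.6, layovers 3≤3).
D2: not dominated.
D3: not dominated.
D4: not dominated (best miles earned).
D5: not dominated (best duration).
D6: not dominated.
D7: not dominated.
D8: dominated by D3 (miles earned 7421≥6359, duration 13.3≤13.5, layovers 2≤3).
D9: not dominated (best layovers).
Pareto-optimal: D2, D3, D4, D5, D6, D7, D9 → 7.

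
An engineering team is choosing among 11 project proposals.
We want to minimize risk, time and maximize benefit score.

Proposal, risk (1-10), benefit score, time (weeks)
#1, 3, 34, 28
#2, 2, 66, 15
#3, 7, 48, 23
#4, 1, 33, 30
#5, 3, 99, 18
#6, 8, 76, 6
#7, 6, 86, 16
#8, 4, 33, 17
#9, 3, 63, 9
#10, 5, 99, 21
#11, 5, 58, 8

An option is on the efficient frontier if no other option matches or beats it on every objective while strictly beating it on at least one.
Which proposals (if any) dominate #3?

#2, #5, #7, #9, #10, #11

#2: risk 2≤7, benefit score 66≥48, time 15≤23 — dominates #3.
#5: risk 3≤7, benefit score 99≥48, time 18≤23 — dominates #3.
#7: risk 6≤7, benefit score 86≥48, time 16≤23 — dominates #3.
#9: risk 3≤7, benefit score 63≥48, time 9≤23 — dominates #3.
#10: risk 5≤7, benefit score 99≥48, time 21≤23 — dominates #3.
#11: risk 5≤7, benefit score 58≥48, time 8≤23 — dominates #3.
Others (#1, #4, #6, #8) are each worse than #3 on at least one objective.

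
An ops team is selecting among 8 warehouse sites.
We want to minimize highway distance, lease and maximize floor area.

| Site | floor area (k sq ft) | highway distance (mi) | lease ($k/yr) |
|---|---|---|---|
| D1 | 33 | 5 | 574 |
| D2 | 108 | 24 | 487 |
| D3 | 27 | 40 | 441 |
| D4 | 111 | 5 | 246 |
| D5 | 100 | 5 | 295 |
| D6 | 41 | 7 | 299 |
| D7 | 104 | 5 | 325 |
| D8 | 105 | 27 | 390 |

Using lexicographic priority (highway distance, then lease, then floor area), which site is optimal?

D4

First minimize highway distance: best is 5, kept {D1, D4, D5, D7}.
Then minimize lease: best is 246, kept {D4}.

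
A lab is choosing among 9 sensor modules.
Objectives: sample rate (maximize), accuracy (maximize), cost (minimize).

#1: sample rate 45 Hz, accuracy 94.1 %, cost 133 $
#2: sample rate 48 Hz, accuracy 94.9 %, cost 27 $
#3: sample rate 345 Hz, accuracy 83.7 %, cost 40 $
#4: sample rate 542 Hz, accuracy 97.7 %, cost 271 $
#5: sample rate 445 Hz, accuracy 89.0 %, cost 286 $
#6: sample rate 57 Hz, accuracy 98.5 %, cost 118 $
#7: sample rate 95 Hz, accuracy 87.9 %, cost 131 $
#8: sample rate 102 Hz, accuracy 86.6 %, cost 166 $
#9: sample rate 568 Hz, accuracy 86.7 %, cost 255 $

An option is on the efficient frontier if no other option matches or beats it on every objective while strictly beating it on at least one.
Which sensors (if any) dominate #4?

none

#1: worse on sample rate (45 vs 542).
#2: worse on sample rate (48 vs 542).
#3: worse on sample rate (345 vs 542).
#5: worse on sample rate (445 vs 542).
#6: worse on sample rate (57 vs 542).
#7: worse on sample rate (95 vs 542).
#8: worse on sample rate (102 vs 542).
#9: worse on accuracy (86.7 vs 97.7).
No option dominates #4.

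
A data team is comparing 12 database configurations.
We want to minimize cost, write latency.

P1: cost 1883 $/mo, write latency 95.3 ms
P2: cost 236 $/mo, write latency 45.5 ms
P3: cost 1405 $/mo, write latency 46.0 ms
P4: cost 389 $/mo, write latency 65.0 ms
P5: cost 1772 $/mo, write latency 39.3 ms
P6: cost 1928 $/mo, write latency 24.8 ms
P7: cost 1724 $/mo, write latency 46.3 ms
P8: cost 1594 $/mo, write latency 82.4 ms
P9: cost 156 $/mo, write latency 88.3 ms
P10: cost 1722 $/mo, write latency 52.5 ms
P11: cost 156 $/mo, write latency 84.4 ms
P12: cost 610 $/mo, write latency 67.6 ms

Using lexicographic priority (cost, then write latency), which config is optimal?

First minimize cost: best is 156, kept {P9, P11}.
Then minimize write latency: best is 84.4, kept {P11}.

P11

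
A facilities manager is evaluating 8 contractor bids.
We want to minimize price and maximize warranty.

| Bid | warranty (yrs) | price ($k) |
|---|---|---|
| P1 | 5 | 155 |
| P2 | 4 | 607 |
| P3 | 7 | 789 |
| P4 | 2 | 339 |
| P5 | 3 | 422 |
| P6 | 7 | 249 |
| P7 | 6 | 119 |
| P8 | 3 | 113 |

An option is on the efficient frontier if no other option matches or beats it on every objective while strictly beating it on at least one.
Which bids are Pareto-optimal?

P6, P7, P8

P1: dominated by P7 (warranty 6≥5, price 119≤155).
P2: dominated by P1 (warranty 5≥4, price 155≤607).
P3: dominated by P6 (warranty 7≥7, price 249≤789).
P4: dominated by P1 (warranty 5≥2, price 155≤339).
P5: dominated by P1 (warranty 5≥3, price 155≤422).
P6: not dominated.
P7: not dominated.
P8: not dominated (best price).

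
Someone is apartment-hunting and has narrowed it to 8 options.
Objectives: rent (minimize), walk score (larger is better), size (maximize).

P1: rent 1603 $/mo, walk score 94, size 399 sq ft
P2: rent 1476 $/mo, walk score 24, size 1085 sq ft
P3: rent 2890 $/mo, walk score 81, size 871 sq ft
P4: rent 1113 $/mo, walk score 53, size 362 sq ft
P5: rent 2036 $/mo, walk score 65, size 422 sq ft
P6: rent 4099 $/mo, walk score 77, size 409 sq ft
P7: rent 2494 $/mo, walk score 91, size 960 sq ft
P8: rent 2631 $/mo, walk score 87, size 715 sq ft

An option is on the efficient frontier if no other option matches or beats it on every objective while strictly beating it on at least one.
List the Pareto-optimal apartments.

P1: not dominated (best walk score).
P2: not dominated (best size).
P3: dominated by P7 (rent 2494≤2890, walk score 91≥81, size 960≥871).
P4: not dominated (best rent).
P5: not dominated.
P6: dominated by P3 (rent 2890≤4099, walk score 81≥77, size 871≥409).
P7: not dominated.
P8: dominated by P7 (rent 2494≤2631, walk score 91≥87, size 960≥715).

P1, P2, P4, P5, P7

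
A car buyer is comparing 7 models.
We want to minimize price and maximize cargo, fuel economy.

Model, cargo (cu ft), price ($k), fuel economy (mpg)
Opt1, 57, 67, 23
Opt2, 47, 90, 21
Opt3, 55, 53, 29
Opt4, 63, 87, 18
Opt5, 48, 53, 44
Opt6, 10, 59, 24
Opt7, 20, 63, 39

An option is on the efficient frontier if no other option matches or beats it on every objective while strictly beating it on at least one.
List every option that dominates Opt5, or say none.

none

Opt1: worse on price (67 vs 53).
Opt2: worse on cargo (47 vs 48).
Opt3: worse on fuel economy (29 vs 44).
Opt4: worse on price (87 vs 53).
Opt6: worse on cargo (10 vs 48).
Opt7: worse on cargo (20 vs 48).
No option dominates Opt5.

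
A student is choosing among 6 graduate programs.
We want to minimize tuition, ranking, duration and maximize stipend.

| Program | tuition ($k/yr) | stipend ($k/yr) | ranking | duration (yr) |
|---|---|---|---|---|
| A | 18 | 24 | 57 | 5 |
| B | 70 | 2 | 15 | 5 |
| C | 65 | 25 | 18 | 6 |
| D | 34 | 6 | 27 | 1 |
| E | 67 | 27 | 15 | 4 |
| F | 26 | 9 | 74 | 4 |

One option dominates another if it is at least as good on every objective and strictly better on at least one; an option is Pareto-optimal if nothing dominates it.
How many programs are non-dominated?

5

A: not dominated (best tuition).
B: dominated by E (tuition 67≤70, stipend 27≥2, ranking 15≤15, duration 4≤5).
C: not dominated.
D: not dominated (best duration).
E: not dominated (best stipend).
F: not dominated.
Pareto-optimal: A, C, D, E, F → 5.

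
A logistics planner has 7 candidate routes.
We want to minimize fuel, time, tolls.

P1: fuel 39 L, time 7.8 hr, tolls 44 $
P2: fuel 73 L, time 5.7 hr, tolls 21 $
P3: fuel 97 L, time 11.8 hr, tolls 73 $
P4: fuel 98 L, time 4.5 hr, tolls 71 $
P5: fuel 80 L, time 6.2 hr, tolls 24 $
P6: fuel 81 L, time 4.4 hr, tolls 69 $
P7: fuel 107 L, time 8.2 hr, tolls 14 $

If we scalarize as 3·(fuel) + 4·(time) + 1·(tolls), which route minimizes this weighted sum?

P1: 3·39 + 4·7.8 + 1·44 = 192.2
P2: 3·73 + 4·5.7 + 1·21 = 262.8
P3: 3·97 + 4·11.8 + 1·73 = 411.2
P4: 3·98 + 4·4.5 + 1·71 = 383.0
P5: 3·80 + 4·6.2 + 1·24 = 288.8
P6: 3·81 + 4·4.4 + 1·69 = 329.6
P7: 3·107 + 4·8.2 + 1·14 = 367.8
Lowest: P1 at 192.2.

P1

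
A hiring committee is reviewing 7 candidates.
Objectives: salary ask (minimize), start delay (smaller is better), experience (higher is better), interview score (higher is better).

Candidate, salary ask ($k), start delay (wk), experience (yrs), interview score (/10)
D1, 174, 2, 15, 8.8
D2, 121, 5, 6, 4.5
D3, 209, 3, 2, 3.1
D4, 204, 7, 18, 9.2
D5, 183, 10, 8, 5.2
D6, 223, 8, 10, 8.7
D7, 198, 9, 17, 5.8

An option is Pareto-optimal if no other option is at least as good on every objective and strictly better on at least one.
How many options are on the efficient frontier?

D1: not dominated (best start delay).
D2: not dominated (best salary ask).
D3: dominated by D1 (salary ask 174≤209, start delay 2≤3, experience 15≥2, interview score 8.8≥3.1).
D4: not dominated (best experience).
D5: dominated by D1 (salary ask 174≤183, start delay 2≤10, experience 15≥8, interview score 8.8≥5.2).
D6: dominated by D1 (salary ask 174≤223, start delay 2≤8, experience 15≥10, interview score 8.8≥8.7).
D7: not dominated.
Pareto-optimal: D1, D2, D4, D7 → 4.

4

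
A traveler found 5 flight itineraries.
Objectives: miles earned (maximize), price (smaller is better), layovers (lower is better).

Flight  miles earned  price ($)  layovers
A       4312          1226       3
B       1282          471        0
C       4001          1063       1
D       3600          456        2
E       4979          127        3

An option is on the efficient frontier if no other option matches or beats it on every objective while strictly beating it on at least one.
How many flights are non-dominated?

A: dominated by E (miles earned 4979≥4312, price 127≤1226, layovers 3≤3).
B: not dominated (best layovers).
C: not dominated.
D: not dominated.
E: not dominated (best miles earned).
Pareto-optimal: B, C, D, E → 4.

4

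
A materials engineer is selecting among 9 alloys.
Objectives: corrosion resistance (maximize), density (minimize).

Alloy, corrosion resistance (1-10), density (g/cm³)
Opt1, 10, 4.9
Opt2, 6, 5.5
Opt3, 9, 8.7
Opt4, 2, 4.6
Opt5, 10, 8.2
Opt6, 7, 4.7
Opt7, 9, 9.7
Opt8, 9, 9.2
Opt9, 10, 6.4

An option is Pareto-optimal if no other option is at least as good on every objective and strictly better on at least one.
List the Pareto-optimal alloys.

Opt1, Opt4, Opt6

Opt1: not dominated.
Opt2: dominated by Opt1 (corrosion resistance 10≥6, density 4.9≤5.5).
Opt3: dominated by Opt1 (corrosion resistance 10≥9, density 4.9≤8.7).
Opt4: not dominated (best density).
Opt5: dominated by Opt1 (corrosion resistance 10≥10, density 4.9≤8.2).
Opt6: not dominated.
Opt7: dominated by Opt1 (corrosion resistance 10≥9, density 4.9≤9.7).
Opt8: dominated by Opt1 (corrosion resistance 10≥9, density 4.9≤9.2).
Opt9: dominated by Opt1 (corrosion resistance 10≥10, density 4.9≤6.4).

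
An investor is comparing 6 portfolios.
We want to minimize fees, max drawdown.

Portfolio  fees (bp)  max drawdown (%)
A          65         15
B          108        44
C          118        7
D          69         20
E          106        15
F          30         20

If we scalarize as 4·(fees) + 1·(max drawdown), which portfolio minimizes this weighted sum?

A: 4·65 + 1·15 = 275
B: 4·108 + 1·44 = 476
C: 4·118 + 1·7 = 479
D: 4·69 + 1·20 = 296
E: 4·106 + 1·15 = 439
F: 4·30 + 1·20 = 140
Lowest: F at 140.

F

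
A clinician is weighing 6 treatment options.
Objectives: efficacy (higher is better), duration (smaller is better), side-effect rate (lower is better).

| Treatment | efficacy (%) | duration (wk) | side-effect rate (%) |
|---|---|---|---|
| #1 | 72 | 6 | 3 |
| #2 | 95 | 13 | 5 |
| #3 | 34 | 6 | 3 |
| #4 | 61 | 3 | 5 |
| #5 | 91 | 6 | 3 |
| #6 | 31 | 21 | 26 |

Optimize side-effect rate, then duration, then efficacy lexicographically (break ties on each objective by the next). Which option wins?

#5

First minimize side-effect rate: best is 3, kept {#1, #3, #5}.
Then minimize duration: best is 6, kept {#1, #3, #5}.
Then maximize efficacy: best is 91, kept {#5}.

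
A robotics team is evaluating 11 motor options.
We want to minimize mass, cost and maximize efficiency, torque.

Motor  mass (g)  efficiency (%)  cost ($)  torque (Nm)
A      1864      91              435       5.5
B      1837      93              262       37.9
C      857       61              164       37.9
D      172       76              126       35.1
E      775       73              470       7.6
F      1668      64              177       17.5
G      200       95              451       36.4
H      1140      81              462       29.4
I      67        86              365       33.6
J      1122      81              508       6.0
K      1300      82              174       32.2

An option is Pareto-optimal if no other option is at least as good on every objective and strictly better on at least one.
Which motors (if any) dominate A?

B: mass 1837≤1864, efficiency 93≥91, cost 262≤435, torque 37.9≥5.5 — dominates A.
Others (C, D, E, F, G, H, I, J, K) are each worse than A on at least one objective.

B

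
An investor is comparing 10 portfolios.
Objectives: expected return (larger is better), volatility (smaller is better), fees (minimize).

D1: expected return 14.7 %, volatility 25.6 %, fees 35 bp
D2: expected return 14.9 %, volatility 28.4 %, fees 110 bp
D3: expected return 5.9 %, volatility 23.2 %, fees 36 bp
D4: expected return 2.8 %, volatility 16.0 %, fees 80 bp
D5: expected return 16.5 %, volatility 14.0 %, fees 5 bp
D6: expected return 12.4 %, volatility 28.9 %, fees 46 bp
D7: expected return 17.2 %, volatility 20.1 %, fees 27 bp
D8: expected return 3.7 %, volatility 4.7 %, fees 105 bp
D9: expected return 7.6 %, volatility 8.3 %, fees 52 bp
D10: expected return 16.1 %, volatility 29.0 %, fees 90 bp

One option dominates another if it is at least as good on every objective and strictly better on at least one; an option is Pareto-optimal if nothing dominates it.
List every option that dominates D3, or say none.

D5, D7

D5: expected return 16.5≥5.9, volatility 14.0≤23.2, fees 5≤36 — dominates D3.
D7: expected return 17.2≥5.9, volatility 20.1≤23.2, fees 27≤36 — dominates D3.
Others (D1, D2, D4, D6, D8, D9, D10) are each worse than D3 on at least one objective.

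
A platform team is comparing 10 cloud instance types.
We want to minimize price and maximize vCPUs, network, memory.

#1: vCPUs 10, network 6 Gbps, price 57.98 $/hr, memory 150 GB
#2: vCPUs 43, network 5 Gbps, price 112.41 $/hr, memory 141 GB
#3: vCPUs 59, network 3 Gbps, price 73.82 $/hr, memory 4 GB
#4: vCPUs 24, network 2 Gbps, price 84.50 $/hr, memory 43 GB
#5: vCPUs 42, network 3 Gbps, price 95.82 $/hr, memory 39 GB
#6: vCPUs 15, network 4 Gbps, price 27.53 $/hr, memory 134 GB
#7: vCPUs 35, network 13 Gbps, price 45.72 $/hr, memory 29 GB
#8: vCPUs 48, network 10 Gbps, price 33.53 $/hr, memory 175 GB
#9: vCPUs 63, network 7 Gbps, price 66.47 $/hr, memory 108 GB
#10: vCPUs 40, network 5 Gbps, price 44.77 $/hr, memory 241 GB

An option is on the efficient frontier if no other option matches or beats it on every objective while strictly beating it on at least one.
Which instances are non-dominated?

#6, #7, #8, #9, #10

#1: dominated by #8 (vCPUs 48≥10, network 10≥6, price 33.53≤57.98, memory 175≥150).
#2: dominated by #8 (vCPUs 48≥43, network 10≥5, price 33.53≤112.41, memory 175≥141).
#3: dominated by #9 (vCPUs 63≥59, network 7≥3, price 66.47≤73.82, memory 108≥4).
#4: dominated by #8 (vCPUs 48≥24, network 10≥2, price 33.53≤84.50, memory 175≥43).
#5: dominated by #8 (vCPUs 48≥42, network 10≥3, price 33.53≤95.82, memory 175≥39).
#6: not dominated (best price).
#7: not dominated (best network).
#8: not dominated.
#9: not dominated (best vCPUs).
#10: not dominated (best memory).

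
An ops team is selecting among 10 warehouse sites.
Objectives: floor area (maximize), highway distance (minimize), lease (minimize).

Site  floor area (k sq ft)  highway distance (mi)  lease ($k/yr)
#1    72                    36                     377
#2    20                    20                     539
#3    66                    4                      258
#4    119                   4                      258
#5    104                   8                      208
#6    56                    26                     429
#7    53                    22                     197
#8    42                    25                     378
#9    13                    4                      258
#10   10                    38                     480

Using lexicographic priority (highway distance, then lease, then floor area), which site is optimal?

First minimize highway distance: best is 4, kept {#3, #4, #9}.
Then minimize lease: best is 258, kept {#3, #4, #9}.
Then maximize floor area: best is 119, kept {#4}.

#4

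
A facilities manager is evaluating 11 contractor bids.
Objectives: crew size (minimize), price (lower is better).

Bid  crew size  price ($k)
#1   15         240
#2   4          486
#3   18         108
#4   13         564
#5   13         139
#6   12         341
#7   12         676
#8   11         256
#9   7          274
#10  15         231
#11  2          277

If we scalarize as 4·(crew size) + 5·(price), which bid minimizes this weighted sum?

#3

#1: 4·15 + 5·240 = 1260
#2: 4·4 + 5·486 = 2446
#3: 4·18 + 5·108 = 612
#4: 4·13 + 5·564 = 2872
#5: 4·13 + 5·139 = 747
#6: 4·12 + 5·341 = 1753
#7: 4·12 + 5·676 = 3428
#8: 4·11 + 5·256 = 1324
#9: 4·7 + 5·274 = 1398
#10: 4·15 + 5·231 = 1215
#11: 4·2 + 5·277 = 1393
Lowest: #3 at 612.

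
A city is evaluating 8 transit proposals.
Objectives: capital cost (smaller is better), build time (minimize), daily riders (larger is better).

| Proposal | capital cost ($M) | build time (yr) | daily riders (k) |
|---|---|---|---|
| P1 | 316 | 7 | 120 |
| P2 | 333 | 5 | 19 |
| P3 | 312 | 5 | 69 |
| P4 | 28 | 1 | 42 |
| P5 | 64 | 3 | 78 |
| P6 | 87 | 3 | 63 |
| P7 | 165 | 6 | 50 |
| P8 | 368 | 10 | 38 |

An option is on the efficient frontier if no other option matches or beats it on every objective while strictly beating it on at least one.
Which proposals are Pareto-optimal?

P1: not dominated (best daily riders).
P2: dominated by P3 (capital cost 312≤333, build time 5≤5, daily riders 69≥19).
P3: dominated by P5 (capital cost 64≤312, build time 3≤5, daily riders 78≥69).
P4: not dominated (best capital cost).
P5: not dominated.
P6: dominated by P5 (capital cost 64≤87, build time 3≤3, daily riders 78≥63).
P7: dominated by P5 (capital cost 64≤165, build time 3≤6, daily riders 78≥50).
P8: dominated by P1 (capital cost 316≤368, build time 7≤10, daily riders 120≥38).

P1, P4, P5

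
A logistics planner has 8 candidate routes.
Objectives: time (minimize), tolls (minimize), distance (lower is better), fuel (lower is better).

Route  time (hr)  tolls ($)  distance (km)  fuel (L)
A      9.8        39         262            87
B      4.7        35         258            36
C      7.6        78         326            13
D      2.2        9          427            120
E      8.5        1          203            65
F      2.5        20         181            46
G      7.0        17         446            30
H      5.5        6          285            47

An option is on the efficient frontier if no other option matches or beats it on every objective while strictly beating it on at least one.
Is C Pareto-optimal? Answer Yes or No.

A: worse on time (9.8 vs 7.6).
B: worse on fuel (36 vs 13).
D: worse on distance (427 vs 326).
E: worse on time (8.5 vs 7.6).
F: worse on fuel (46 vs 13).
G: worse on distance (446 vs 326).
H: worse on fuel (47 vs 13).
No option is at least as good as C on every objective and strictly better on one.

Yes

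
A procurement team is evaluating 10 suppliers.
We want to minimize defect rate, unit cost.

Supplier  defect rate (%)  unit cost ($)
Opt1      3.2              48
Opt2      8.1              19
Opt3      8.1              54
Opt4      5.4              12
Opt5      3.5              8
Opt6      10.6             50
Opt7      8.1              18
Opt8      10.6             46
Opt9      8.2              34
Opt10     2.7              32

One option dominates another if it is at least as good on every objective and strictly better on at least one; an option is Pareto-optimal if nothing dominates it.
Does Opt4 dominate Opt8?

Opt4 vs Opt8: defect rate 5.4≤10.6, unit cost 12≤46 — Opt4 is at least as good on every objective with at least one strict improvement.

Yes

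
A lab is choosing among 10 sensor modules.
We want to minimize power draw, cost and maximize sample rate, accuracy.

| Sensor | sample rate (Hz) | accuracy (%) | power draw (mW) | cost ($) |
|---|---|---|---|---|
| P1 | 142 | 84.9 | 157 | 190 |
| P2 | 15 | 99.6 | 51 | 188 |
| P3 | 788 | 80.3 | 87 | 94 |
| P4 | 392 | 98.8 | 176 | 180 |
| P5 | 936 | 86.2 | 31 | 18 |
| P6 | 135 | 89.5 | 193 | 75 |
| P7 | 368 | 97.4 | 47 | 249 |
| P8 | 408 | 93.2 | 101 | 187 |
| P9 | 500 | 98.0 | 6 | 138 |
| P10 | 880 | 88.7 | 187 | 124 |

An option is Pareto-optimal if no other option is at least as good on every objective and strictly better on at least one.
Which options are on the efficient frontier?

P1: dominated by P5 (sample rate 936≥142, accuracy 86.2≥84.9, power draw 31≤157, cost 18≤190).
P2: not dominated (best accuracy).
P3: dominated by P5 (sample rate 936≥788, accuracy 86.2≥80.3, power draw 31≤87, cost 18≤94).
P4: not dominated.
P5: not dominated (best sample rate).
P6: not dominated.
P7: dominated by P9 (sample rate 500≥368, accuracy 98.0≥97.4, power draw 6≤47, cost 138≤249).
P8: dominated by P9 (sample rate 500≥408, accuracy 98.0≥93.2, power draw 6≤101, cost 138≤187).
P9: not dominated (best power draw).
P10: not dominated.

P2, P4, P5, P6, P9, P10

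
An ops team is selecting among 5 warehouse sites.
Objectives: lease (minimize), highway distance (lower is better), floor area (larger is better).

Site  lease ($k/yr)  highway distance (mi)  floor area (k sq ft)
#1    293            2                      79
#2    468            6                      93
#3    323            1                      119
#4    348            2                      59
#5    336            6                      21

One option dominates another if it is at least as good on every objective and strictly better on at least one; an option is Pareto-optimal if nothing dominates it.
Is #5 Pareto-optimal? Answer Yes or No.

#1 vs #5: lease 293≤336, highway distance 2≤6, floor area 79≥21 — #1 is at least as good on every objective and strictly better on at least one, so #1 dominates #5.

No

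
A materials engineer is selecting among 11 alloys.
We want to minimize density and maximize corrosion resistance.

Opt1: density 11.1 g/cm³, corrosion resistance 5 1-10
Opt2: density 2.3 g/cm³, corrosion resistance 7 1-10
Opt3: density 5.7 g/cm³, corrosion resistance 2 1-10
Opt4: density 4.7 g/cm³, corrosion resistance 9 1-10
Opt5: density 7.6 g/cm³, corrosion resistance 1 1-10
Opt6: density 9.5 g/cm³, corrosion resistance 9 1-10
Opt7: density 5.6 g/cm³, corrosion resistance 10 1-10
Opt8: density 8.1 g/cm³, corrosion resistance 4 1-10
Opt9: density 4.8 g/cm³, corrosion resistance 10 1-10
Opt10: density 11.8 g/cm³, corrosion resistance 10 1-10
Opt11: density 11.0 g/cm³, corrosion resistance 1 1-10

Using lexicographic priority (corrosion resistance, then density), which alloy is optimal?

Opt9

First maximize corrosion resistance: best is 10, kept {Opt7, Opt9, Opt10}.
Then minimize density: best is 4.8, kept {Opt9}.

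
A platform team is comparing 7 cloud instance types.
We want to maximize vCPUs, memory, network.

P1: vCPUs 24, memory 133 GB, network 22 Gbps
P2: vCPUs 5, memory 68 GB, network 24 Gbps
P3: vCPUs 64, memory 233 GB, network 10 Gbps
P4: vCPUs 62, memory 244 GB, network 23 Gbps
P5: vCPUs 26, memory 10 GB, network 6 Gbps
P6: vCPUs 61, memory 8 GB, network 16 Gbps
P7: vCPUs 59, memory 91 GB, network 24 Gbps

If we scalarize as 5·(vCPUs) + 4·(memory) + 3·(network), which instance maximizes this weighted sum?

P1: 5·24 + 4·133 + 3·22 = 718
P2: 5·5 + 4·68 + 3·24 = 369
P3: 5·64 + 4·233 + 3·10 = 1282
P4: 5·62 + 4·244 + 3·23 = 1355
P5: 5·26 + 4·10 + 3·6 = 188
P6: 5·61 + 4·8 + 3·16 = 385
P7: 5·59 + 4·91 + 3·24 = 731
Highest: P4 at 1355.

P4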